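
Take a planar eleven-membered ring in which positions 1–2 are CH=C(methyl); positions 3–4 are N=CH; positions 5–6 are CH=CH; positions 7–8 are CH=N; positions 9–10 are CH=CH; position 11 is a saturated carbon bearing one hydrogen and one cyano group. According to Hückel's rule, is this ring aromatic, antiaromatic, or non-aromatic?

Non-aromatic

At the CH(cyano) position, that saturated carbon is sp³ and has no p orbital in the ring π system; the ring's p-orbital overlap is broken there.
A ring that is not fully conjugated cannot be aromatic or antiaromatic regardless of its π-electron count.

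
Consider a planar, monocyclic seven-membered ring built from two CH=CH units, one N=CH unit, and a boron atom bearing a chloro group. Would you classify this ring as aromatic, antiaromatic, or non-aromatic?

All ring atoms are sp² and supply a p orbital to the ring (the double-bond atoms are sp², each contributing one p electron; the doubly-bonded nitrogens are pyridine-type — their lone pairs lie in the ring plane, leaving one electron in the p orbital; the boron has an empty p orbital); the conjugation is uninterrupted.
π-electron count: 3 × 2 = 6 from the double-bond units + 0 from the B(chloro) atom = 6.
That gives a 4n+2 count (6, n = 1).

Aromatic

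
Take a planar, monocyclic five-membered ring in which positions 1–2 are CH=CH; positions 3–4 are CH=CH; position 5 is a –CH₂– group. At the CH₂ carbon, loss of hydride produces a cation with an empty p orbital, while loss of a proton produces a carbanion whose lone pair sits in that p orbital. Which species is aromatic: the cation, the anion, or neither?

The anion

Once that carbon is sp², every ring atom has a p orbital and both ions are fully conjugated.
Cation: 2 × 2 + 0 = 4 π electrons → 4(1), antiaromatic.
Anion: 2 × 2 + 2 = 6 π electrons → 4(1)+2, aromatic.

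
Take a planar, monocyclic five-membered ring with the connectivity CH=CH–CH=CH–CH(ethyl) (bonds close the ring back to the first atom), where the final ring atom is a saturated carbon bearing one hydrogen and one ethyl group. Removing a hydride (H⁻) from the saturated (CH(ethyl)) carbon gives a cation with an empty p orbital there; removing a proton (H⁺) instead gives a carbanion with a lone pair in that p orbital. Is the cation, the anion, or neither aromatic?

The anion

In either ion the ring is fully conjugated: every atom, including the new sp² carbon, supplies a p orbital.
Cation: 2 × 2 + 0 = 4 π electrons → 4(1), antiaromatic.
Anion: 2 × 2 + 2 = 6 π electrons → 4(1)+2, aromatic.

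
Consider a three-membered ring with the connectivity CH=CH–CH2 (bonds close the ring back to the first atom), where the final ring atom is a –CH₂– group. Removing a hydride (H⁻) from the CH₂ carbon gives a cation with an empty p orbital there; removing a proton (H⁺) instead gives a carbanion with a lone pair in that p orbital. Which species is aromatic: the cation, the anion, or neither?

The cation

In either ion the ring is fully conjugated: every atom, including the new sp² carbon, supplies a p orbital.
Cation: 1 × 2 + 0 = 2 π electrons → 4(0)+2, aromatic.
Anion: 1 × 2 + 2 = 4 π electrons → 4(1), antiaromatic.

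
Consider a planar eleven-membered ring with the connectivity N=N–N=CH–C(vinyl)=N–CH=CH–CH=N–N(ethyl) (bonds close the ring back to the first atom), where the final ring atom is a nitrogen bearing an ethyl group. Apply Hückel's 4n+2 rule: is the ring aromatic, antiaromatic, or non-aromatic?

All ring atoms are sp² and supply a p orbital to the ring (each doubly-bonded ring atom is sp² with one p-orbital electron; each =N– nitrogen is pyridine-type (lone pair in the sp² plane, one electron in the p orbital); the pyrrole-type nitrogen donates its lone pair from the p orbital); the conjugation is uninterrupted.
Counting π electrons: 5 × 2 = 10 from the double-bond units + 2 from the N(ethyl) atom = 12.
With 12 = 4·3 π electrons, Hückel's rule classifies the planar ring as antiaromatic.

Antiaromatic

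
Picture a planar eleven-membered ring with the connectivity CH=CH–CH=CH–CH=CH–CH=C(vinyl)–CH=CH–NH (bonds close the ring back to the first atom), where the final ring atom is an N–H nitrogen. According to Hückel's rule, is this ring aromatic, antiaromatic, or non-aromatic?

The p orbitals form a continuous loop: the double-bond atoms are sp², each contributing one p electron; the pyrrole-type nitrogen donates its lone pair from the p orbital. The ring is fully conjugated.
Tallying contributions gives 5 × 2 = 10 from the double-bond units + 2 from the NH atom = 12.
12 = 4(3); a planar, fully conjugated 4n system is antiaromatic.

Antiaromatic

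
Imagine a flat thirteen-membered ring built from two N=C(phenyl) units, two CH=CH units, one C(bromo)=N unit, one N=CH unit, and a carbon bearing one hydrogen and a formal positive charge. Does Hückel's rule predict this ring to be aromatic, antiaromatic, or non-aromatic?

All ring atoms are sp² and supply a p orbital to the ring (each doubly-bonded ring atom is sp² with one p-orbital electron; each sp² =N– keeps its lone pair in-plane and puts one electron into the π system; the carbocation has an empty p orbital); the conjugation is uninterrupted.
Counting π electrons: 6 × 2 = 12 from the double-bond units + 0 from the CH(+) atom = 12.
With 12 = 4·3 π electrons, Hückel's rule classifies the planar ring as antiaromatic.

Antiaromatic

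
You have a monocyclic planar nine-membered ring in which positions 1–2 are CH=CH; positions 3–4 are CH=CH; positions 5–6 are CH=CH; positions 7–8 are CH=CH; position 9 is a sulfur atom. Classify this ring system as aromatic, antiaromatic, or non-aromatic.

All ring atoms are sp² and supply a p orbital to the ring (every atom in a ring double bond is sp² and brings one electron to the p orbital; the sulfur donates one lone pair from its p orbital); the conjugation is uninterrupted.
Adding the contributions, 4 × 2 = 8 from the double-bond units + 2 from the S atom = 10.
That gives a 4n+2 count (10, n = 2).

Aromatic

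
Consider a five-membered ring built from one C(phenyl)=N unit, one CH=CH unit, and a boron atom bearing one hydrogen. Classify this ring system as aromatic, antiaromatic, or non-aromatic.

The p orbitals form a continuous loop: the double-bond atoms are sp², each contributing one p electron; the doubly-bonded nitrogens are pyridine-type — their lone pairs lie in the ring plane, leaving one electron in the p orbital; the boron has an empty p orbital. The ring is fully conjugated.
Tallying contributions gives 2 × 2 = 4 from the double-bond units + 0 from the BH atom = 4.
With 4 = 4·1 π electrons, Hückel's rule classifies the planar ring as antiaromatic.

Antiaromatic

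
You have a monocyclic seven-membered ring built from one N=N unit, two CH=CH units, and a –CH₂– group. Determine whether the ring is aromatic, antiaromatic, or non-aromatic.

Non-aromatic

Because the tetrahedral CH₂ carbon is sp³ and has no p orbital in the ring π system at the CH2 position, the π system cannot extend all the way around the ring.
Hückel's rule only applies to fully conjugated rings, so this one is simply non-aromatic.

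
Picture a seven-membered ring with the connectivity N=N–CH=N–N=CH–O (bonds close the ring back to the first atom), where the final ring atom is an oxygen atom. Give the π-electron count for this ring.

8

All ring atoms are sp² and supply a p orbital to the ring (every atom in a ring double bond is sp² and brings one electron to the p orbital; each =N– nitrogen is pyridine-type (lone pair in the sp² plane, one electron in the p orbital); the oxygen donates one lone pair from its p orbital); the conjugation is uninterrupted.
Adding the contributions, 3 × 2 = 6 from the double-bond units + 2 from the O atom = 8.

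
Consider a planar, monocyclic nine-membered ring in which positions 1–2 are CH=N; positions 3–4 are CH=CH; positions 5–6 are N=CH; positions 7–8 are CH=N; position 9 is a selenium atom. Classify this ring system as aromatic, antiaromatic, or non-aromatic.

Aromatic

Check conjugation: every atom in a ring double bond is sp² and brings one electron to the p orbital; the doubly-bonded nitrogens are pyridine-type — their lone pairs lie in the ring plane, leaving one electron in the p orbital; the selenium donates one lone pair from its p orbital — every position has a p orbital, so the cyclic π system is continuous.
π-electron count: 4 × 2 = 8 from the double-bond units + 2 from the Se atom = 10.
That gives a 4n+2 count (10, n = 2).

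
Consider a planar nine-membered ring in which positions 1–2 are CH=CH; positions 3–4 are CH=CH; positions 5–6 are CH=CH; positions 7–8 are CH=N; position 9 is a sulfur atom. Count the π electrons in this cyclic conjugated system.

The p orbitals form a continuous loop: every atom in a ring double bond is sp² and brings one electron to the p orbital; the doubly-bonded nitrogens are pyridine-type — their lone pairs lie in the ring plane, leaving one electron in the p orbital; the sulfur donates one lone pair from its p orbital. The ring is fully conjugated.
Counting π electrons: 4 × 2 = 8 from the double-bond units + 2 from the S atom = 10.

10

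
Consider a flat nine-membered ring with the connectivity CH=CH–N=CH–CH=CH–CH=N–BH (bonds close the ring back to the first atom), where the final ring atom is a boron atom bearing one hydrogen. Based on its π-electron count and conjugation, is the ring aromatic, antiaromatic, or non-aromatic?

Antiaromatic

The p orbitals form a continuous loop: the double-bond atoms are sp², each contributing one p electron; each =N– nitrogen is pyridine-type (lone pair in the sp² plane, one electron in the p orbital); the boron has an empty p orbital. The ring is fully conjugated.
Tallying contributions gives 4 × 2 = 8 from the double-bond units + 0 from the BH atom = 8.
8 is a 4n count (n = 2), so the planar conjugated ring is antiaromatic.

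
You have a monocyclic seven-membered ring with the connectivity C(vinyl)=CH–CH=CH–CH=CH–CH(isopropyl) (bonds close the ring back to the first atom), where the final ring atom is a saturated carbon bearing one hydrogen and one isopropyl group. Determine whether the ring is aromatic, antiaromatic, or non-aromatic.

Non-aromatic

The CH(isopropyl) carbon is saturated: that saturated carbon is sp³ and has no p orbital in the ring π system. Conjugation is not continuous around the ring.
Broken conjugation rules out both aromaticity and antiaromaticity.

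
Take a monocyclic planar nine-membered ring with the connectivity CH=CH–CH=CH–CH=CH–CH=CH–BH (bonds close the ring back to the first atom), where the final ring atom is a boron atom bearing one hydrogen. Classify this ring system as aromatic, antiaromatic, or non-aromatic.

Every ring atom contributes a p orbital perpendicular to the ring (the double-bond atoms are sp², each contributing one p electron; the boron has an empty p orbital), so the π system is cyclic and fully conjugated.
Tallying contributions gives 4 × 2 = 8 from the double-bond units + 0 from the BH atom = 8.
8 is a 4n count (n = 2), so the planar conjugated ring is antiaromatic.

Antiaromatic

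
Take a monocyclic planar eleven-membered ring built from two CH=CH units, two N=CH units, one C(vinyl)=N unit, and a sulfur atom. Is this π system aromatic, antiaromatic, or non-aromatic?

Antiaromatic

The p orbitals form a continuous loop: each doubly-bonded ring atom is sp² with one p-orbital electron; each sp² =N– keeps its lone pair in-plane and puts one electron into the π system; the sulfur donates one lone pair from its p orbital. The ring is fully conjugated.
Tallying contributions gives 5 × 2 = 10 from the double-bond units + 2 from the S atom = 12.
A 4n π count (12, n = 3) in a planar conjugated ring means antiaromatic.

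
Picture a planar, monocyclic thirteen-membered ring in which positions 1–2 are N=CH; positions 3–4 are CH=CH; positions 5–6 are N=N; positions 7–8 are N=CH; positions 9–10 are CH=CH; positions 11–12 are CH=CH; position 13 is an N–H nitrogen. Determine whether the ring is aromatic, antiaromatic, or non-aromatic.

Aromatic

All ring atoms are sp² and supply a p orbital to the ring (each doubly-bonded ring atom is sp² with one p-orbital electron; the doubly-bonded nitrogens are pyridine-type — their lone pairs lie in the ring plane, leaving one electron in the p orbital; the pyrrole-type nitrogen donates its lone pair from the p orbital); the conjugation is uninterrupted.
Tallying contributions gives 6 × 2 = 12 from the double-bond units + 2 from the NH atom = 14.
That gives a 4n+2 count (14, n = 3).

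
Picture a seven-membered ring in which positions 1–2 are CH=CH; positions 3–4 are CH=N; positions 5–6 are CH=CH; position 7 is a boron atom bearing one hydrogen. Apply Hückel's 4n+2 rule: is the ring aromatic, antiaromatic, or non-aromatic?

The p orbitals form a continuous loop: the double-bond atoms are sp², each contributing one p electron; each sp² =N– keeps its lone pair in-plane and puts one electron into the π system; the boron has an empty p orbital. The ring is fully conjugated.
Counting π electrons: 3 × 2 = 6 from the double-bond units + 0 from the BH atom = 6.
6 = 4(1) + 2, which satisfies Hückel's 4n+2 rule.

Aromatic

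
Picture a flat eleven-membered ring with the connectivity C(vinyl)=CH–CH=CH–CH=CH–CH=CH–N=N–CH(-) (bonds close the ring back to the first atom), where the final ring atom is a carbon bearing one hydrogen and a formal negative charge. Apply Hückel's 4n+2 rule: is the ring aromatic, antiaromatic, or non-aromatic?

Antiaromatic

Check conjugation: each doubly-bonded ring atom is sp² with one p-orbital electron; the doubly-bonded nitrogens are pyridine-type — their lone pairs lie in the ring plane, leaving one electron in the p orbital; the carbanion's lone pair occupies the p orbital — every position has a p orbital, so the cyclic π system is continuous.
Tallying contributions gives 5 × 2 = 10 from the double-bond units + 2 from the CH(-) atom = 12.
A 4n π count (12, n = 3) in a planar conjugated ring means antiaromatic.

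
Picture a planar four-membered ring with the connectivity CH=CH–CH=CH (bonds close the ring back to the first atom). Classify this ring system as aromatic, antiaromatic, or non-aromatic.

Antiaromatic

Check conjugation: the double-bond atoms are sp², each contributing one p electron — every position has a p orbital, so the cyclic π system is continuous.
Counting π electrons: 2 × 2 = 4 from the 2 double-bond units.
A 4n π count (4, n = 1) in a planar conjugated ring means antiaromatic.
(The species described is cyclobutadiene.)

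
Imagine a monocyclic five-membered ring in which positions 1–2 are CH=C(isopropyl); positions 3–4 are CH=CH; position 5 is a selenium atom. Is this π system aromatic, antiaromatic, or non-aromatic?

Aromatic

The p orbitals form a continuous loop: the double-bond atoms are sp², each contributing one p electron; the selenium donates one lone pair from its p orbital. The ring is fully conjugated.
π-electron count: 2 × 2 = 4 from the double-bond units + 2 from the Se atom = 6.
With 6 π electrons (n = 1), the Hückel 4n+2 condition holds.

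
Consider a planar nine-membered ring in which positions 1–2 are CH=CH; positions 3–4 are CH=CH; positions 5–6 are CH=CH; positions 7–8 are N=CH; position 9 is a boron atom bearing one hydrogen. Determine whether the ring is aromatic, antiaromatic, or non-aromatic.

Antiaromatic

Check conjugation: each doubly-bonded ring atom is sp² with one p-orbital electron; the doubly-bonded nitrogens are pyridine-type — their lone pairs lie in the ring plane, leaving one electron in the p orbital; the boron has an empty p orbital — every position has a p orbital, so the cyclic π system is continuous.
Tallying contributions gives 4 × 2 = 8 from the double-bond units + 0 from the BH atom = 8.
8 = 4(2); a planar, fully conjugated 4n system is antiaromatic.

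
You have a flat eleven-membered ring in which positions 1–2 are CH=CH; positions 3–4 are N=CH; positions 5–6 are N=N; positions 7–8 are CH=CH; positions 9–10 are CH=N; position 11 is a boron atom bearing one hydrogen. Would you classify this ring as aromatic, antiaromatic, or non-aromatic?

All ring atoms are sp² and supply a p orbital to the ring (each doubly-bonded ring atom is sp² with one p-orbital electron; each sp² =N– keeps its lone pair in-plane and puts one electron into the π system; the boron has an empty p orbital); the conjugation is uninterrupted.
Counting π electrons: 5 × 2 = 10 from the double-bond units + 0 from the BH atom = 10.
10 = 4(2) + 2, which satisfies Hückel's 4n+2 rule.

Aromatic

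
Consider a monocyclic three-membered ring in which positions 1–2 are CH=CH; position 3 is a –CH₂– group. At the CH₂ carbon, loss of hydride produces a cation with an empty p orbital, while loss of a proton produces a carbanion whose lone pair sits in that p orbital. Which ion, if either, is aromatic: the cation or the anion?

In both ions every ring atom is sp² and contributes a p orbital, so both rings are fully conjugated.
Cation: 1 × 2 + 0 = 2 π electrons → 4(0)+2, aromatic.
Anion: 1 × 2 + 2 = 4 π electrons → 4(1), antiaromatic.

The cation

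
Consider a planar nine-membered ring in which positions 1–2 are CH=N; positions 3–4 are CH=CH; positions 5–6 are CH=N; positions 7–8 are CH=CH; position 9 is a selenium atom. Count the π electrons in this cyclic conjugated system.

10

The p orbitals form a continuous loop: every atom in a ring double bond is sp² and brings one electron to the p orbital; each sp² =N– keeps its lone pair in-plane and puts one electron into the π system; the selenium donates one lone pair from its p orbital. The ring is fully conjugated.
Counting π electrons: 4 × 2 = 8 from the double-bond units + 2 from the Se atom = 10.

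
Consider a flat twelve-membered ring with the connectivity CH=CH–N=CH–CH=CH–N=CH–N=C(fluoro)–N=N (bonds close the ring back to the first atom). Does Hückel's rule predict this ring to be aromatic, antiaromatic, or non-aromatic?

Check conjugation: every atom in a ring double bond is sp² and brings one electron to the p orbital; each =N– nitrogen is pyridine-type (lone pair in the sp² plane, one electron in the p orbital) — every position has a p orbital, so the cyclic π system is continuous.
Counting π electrons: 6 × 2 = 12 from the 6 double-bond units.
A 4n π count (12, n = 3) in a planar conjugated ring means antiaromatic.

Antiaromatic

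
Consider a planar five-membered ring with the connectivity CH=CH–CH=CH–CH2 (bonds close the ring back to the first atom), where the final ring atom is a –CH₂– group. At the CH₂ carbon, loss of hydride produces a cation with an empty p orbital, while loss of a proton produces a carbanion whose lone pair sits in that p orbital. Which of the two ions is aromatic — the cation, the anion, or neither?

The anion

In both ions every ring atom is sp² and contributes a p orbital, so both rings are fully conjugated.
Cation: 2 × 2 + 0 = 4 π electrons → 4(1), antiaromatic.
Anion: 2 × 2 + 2 = 6 π electrons → 4(1)+2, aromatic.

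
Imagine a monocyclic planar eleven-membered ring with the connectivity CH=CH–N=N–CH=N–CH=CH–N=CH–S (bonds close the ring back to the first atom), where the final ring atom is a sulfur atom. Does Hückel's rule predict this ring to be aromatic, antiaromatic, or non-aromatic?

The p orbitals form a continuous loop: the double-bond atoms are sp², each contributing one p electron; each =N– nitrogen is pyridine-type (lone pair in the sp² plane, one electron in the p orbital); the sulfur donates one lone pair from its p orbital. The ring is fully conjugated.
Adding the contributions, 5 × 2 = 10 from the double-bond units + 2 from the S atom = 12.
A 4n π count (12, n = 3) in a planar conjugated ring means antiaromatic.

Antiaromatic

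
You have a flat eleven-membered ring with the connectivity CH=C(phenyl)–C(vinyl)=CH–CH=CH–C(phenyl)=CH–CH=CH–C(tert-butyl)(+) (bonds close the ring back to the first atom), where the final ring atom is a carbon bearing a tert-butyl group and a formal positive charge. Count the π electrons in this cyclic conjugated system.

The p orbitals form a continuous loop: every atom in a ring double bond is sp² and brings one electron to the p orbital; the carbocation has an empty p orbital. The ring is fully conjugated.
π-electron count: 5 × 2 = 10 from the double-bond units + 0 from the C(tert-butyl)(+) atom = 10.

10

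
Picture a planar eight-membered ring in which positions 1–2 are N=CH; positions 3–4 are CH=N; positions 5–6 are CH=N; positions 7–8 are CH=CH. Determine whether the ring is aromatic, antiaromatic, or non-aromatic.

Antiaromatic

All ring atoms are sp² and supply a p orbital to the ring (every atom in a ring double bond is sp² and brings one electron to the p orbital; the doubly-bonded nitrogens are pyridine-type — their lone pairs lie in the ring plane, leaving one electron in the p orbital); the conjugation is uninterrupted.
Tallying contributions gives 4 × 2 = 8 from the 4 double-bond units.
8 = 4(2); a planar, fully conjugated 4n system is antiaromatic.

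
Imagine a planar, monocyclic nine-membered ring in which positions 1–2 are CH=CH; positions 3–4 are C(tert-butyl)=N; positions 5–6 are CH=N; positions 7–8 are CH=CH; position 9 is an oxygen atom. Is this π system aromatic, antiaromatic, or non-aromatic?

All ring atoms are sp² and supply a p orbital to the ring (each doubly-bonded ring atom is sp² with one p-orbital electron; the doubly-bonded nitrogens are pyridine-type — their lone pairs lie in the ring plane, leaving one electron in the p orbital; the oxygen donates one lone pair from its p orbital); the conjugation is uninterrupted.
Counting π electrons: 4 × 2 = 8 from the double-bond units + 2 from the O atom = 10.
Since 10 = 4·2 + 2, the ring meets the 4n+2 criterion.

Aromatic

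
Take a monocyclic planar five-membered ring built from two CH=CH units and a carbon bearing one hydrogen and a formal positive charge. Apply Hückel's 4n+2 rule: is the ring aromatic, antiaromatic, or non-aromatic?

All ring atoms are sp² and supply a p orbital to the ring (each doubly-bonded ring atom is sp² with one p-orbital electron; the carbocation has an empty p orbital); the conjugation is uninterrupted.
π-electron count: 2 × 2 = 4 from the double-bond units + 0 from the CH(+) atom = 4.
A 4n π count (4, n = 1) in a planar conjugated ring means antiaromatic.

Antiaromatic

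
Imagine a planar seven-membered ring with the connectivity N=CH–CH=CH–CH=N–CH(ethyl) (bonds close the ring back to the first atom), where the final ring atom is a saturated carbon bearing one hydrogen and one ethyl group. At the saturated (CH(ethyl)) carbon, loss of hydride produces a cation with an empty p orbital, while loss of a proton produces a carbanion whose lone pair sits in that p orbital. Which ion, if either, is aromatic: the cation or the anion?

The cation

Both ions have a continuous loop of p orbitals — each ring atom is sp².
Cation: 3 × 2 + 0 = 6 π electrons → 4(1)+2, aromatic.
Anion: 3 × 2 + 2 = 8 π electrons → 4(2), antiaromatic.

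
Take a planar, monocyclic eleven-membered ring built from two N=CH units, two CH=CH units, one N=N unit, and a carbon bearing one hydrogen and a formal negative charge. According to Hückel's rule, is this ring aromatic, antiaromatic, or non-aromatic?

Check conjugation: every atom in a ring double bond is sp² and brings one electron to the p orbital; the doubly-bonded nitrogens are pyridine-type — their lone pairs lie in the ring plane, leaving one electron in the p orbital; the carbanion's lone pair occupies the p orbital — every position has a p orbital, so the cyclic π system is continuous.
Tallying contributions gives 5 × 2 = 10 from the double-bond units + 2 from the CH(-) atom = 12.
A 4n π count (12, n = 3) in a planar conjugated ring means antiaromatic.

Antiaromatic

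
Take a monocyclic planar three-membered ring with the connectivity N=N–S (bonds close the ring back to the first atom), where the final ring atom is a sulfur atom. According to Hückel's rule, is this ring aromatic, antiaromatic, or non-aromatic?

The p orbitals form a continuous loop: each doubly-bonded ring atom is sp² with one p-orbital electron; each =N– nitrogen is pyridine-type (lone pair in the sp² plane, one electron in the p orbital); the sulfur donates one lone pair from its p orbital. The ring is fully conjugated.
Counting π electrons: 1 × 2 = 2 from the double-bond unit + 2 from the S atom = 4.
With 4 = 4·1 π electrons, Hückel's rule classifies the planar ring as antiaromatic.

Antiaromatic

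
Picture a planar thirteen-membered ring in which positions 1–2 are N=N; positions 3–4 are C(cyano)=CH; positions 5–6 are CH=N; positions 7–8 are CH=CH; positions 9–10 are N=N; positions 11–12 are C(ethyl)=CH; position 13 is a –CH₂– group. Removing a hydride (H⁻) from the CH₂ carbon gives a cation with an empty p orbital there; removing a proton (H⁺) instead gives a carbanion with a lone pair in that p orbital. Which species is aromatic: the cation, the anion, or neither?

Once that carbon is sp², every ring atom has a p orbital and both ions are fully conjugated.
Cation: 6 × 2 + 0 = 12 π electrons → 4(3), antiaromatic.
Anion: 6 × 2 + 2 = 14 π electrons → 4(3)+2, aromatic.

The anion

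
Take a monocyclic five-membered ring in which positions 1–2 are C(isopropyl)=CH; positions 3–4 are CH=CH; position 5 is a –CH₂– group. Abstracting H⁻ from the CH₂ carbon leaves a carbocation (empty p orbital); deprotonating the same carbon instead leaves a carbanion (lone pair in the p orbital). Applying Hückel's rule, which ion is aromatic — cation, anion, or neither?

In both ions every ring atom is sp² and contributes a p orbital, so both rings are fully conjugated.
Cation: 2 × 2 + 0 = 4 π electrons → 4(1), antiaromatic.
Anion: 2 × 2 + 2 = 6 π electrons → 4(1)+2, aromatic.

The anion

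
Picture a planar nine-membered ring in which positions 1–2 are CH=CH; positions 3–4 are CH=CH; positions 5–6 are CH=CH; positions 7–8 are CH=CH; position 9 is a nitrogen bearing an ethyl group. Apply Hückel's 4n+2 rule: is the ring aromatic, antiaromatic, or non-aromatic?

All ring atoms are sp² and supply a p orbital to the ring (the double-bond atoms are sp², each contributing one p electron; the pyrrole-type nitrogen donates its lone pair from the p orbital); the conjugation is uninterrupted.
π-electron count: 4 × 2 = 8 from the double-bond units + 2 from the N(ethyl) atom = 10.
Since 10 = 4·2 + 2, the ring meets the 4n+2 criterion.

Aromatic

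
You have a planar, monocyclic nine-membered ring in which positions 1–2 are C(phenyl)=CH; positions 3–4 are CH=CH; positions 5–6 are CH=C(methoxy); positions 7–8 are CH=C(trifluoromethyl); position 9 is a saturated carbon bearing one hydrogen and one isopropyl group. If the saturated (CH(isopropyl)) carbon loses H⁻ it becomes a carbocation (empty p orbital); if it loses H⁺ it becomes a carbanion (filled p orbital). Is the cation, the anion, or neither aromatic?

The anion

Once that carbon is sp², every ring atom has a p orbital and both ions are fully conjugated.
Cation: 4 × 2 + 0 = 8 π electrons → 4(2), antiaromatic.
Anion: 4 × 2 + 2 = 10 π electrons → 4(2)+2, aromatic.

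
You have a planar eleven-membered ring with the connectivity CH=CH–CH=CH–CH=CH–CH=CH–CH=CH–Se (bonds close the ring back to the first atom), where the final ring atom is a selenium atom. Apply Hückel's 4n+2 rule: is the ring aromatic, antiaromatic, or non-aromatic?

Antiaromatic

All ring atoms are sp² and supply a p orbital to the ring (every atom in a ring double bond is sp² and brings one electron to the p orbital; the selenium donates one lone pair from its p orbital); the conjugation is uninterrupted.
Counting π electrons: 5 × 2 = 10 from the double-bond units + 2 from the Se atom = 12.
A 4n π count (12, n = 3) in a planar conjugated ring means antiaromatic.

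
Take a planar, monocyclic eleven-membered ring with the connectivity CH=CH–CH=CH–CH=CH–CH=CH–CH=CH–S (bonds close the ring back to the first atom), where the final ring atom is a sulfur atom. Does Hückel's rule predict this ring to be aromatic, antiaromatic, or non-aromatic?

Antiaromatic

Every ring atom contributes a p orbital perpendicular to the ring (every atom in a ring double bond is sp² and brings one electron to the p orbital; the sulfur donates one lone pair from its p orbital), so the π system is cyclic and fully conjugated.
Counting π electrons: 5 × 2 = 10 from the double-bond units + 2 from the S atom = 12.
A 4n π count (12, n = 3) in a planar conjugated ring means antiaromatic.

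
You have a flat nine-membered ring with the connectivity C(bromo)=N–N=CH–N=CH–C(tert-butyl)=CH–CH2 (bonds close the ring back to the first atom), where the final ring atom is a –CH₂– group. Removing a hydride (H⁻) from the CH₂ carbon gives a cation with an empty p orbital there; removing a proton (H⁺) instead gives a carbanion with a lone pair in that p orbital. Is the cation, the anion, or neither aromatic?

The anion

Both ions have a continuous loop of p orbitals — each ring atom is sp².
Cation: 4 × 2 + 0 = 8 π electrons → 4(2), antiaromatic.
Anion: 4 × 2 + 2 = 10 π electrons → 4(2)+2, aromatic.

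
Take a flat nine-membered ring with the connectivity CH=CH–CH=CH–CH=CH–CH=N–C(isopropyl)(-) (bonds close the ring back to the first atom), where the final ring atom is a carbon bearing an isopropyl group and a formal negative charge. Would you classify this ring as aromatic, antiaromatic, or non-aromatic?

Check conjugation: every atom in a ring double bond is sp² and brings one electron to the p orbital; each sp² =N– keeps its lone pair in-plane and puts one electron into the π system; the carbanion's lone pair occupies the p orbital — every position has a p orbital, so the cyclic π system is continuous.
π-electron count: 4 × 2 = 8 from the double-bond units + 2 from the C(isopropyl)(-) atom = 10.
Since 10 = 4·2 + 2, the ring meets the 4n+2 criterion.

Aromatic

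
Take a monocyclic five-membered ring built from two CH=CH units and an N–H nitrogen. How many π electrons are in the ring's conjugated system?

Every ring atom contributes a p orbital perpendicular to the ring (the double-bond atoms are sp², each contributing one p electron; the pyrrole-type nitrogen donates its lone pair from the p orbital), so the π system is cyclic and fully conjugated.
π-electron count: 2 × 2 = 4 from the double-bond units + 2 from the NH atom = 6.
(This ring is pyrrole.)

6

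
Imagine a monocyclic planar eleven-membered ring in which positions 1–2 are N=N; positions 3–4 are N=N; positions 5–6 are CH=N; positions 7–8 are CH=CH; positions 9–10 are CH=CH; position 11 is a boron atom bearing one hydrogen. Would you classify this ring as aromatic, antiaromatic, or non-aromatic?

All ring atoms are sp² and supply a p orbital to the ring (the double-bond atoms are sp², each contributing one p electron; each sp² =N– keeps its lone pair in-plane and puts one electron into the π system; the boron has an empty p orbital); the conjugation is uninterrupted.
π-electron count: 5 × 2 = 10 from the double-bond units + 0 from the BH atom = 10.
10 = 4(2) + 2, which satisfies Hückel's 4n+2 rule.

Aromatic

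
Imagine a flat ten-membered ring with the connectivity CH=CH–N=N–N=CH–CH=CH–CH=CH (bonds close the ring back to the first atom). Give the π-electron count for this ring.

10

All ring atoms are sp² and supply a p orbital to the ring (every atom in a ring double bond is sp² and brings one electron to the p orbital; each sp² =N– keeps its lone pair in-plane and puts one electron into the π system); the conjugation is uninterrupted.
π-electron count: 5 × 2 = 10 from the 5 double-bond units.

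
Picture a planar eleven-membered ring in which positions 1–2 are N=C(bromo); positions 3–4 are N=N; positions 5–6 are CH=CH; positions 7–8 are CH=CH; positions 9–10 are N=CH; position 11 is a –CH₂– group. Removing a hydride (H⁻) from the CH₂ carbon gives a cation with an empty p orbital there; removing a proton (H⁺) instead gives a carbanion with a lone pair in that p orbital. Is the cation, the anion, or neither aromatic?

In either ion the ring is fully conjugated: every atom, including the new sp² carbon, supplies a p orbital.
Cation: 5 × 2 + 0 = 10 π electrons → 4(2)+2, aromatic.
Anion: 5 × 2 + 2 = 12 π electrons → 4(3), antiaromatic.

The cation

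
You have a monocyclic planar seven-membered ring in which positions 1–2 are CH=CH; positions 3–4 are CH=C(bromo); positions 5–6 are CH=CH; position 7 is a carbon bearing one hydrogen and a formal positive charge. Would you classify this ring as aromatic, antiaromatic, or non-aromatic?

Aromatic

Every ring atom contributes a p orbital perpendicular to the ring (every atom in a ring double bond is sp² and brings one electron to the p orbital; the carbocation has an empty p orbital), so the π system is cyclic and fully conjugated.
Counting π electrons: 3 × 2 = 6 from the double-bond units + 0 from the CH(+) atom = 6.
6 = 4(1) + 2, which satisfies Hückel's 4n+2 rule.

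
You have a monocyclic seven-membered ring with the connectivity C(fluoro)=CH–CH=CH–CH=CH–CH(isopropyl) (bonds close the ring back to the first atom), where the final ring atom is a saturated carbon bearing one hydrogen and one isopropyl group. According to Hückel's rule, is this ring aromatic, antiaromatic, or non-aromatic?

Non-aromatic

The CH(isopropyl) carbon is saturated: that saturated carbon is sp³ and has no p orbital in the ring π system. Conjugation is not continuous around the ring.
Hückel's rule only applies to fully conjugated rings, so this one is simply non-aromatic.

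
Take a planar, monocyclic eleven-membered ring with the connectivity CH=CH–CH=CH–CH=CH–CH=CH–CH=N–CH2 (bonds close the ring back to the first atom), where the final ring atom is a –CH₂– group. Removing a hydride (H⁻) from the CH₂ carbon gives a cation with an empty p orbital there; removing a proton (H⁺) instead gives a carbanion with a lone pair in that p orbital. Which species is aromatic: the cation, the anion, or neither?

The cation

In both ions every ring atom is sp² and contributes a p orbital, so both rings are fully conjugated.
Cation: 5 × 2 + 0 = 10 π electrons → 4(2)+2, aromatic.
Anion: 5 × 2 + 2 = 12 π electrons → 4(3), antiaromatic.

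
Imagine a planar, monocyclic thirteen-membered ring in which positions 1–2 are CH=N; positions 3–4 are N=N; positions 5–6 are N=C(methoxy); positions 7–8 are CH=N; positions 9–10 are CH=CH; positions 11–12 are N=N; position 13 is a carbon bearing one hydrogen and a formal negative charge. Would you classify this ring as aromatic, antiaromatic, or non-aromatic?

Aromatic

The p orbitals form a continuous loop: every atom in a ring double bond is sp² and brings one electron to the p orbital; each sp² =N– keeps its lone pair in-plane and puts one electron into the π system; the carbanion's lone pair occupies the p orbital. The ring is fully conjugated.
π-electron count: 6 × 2 = 12 from the double-bond units + 2 from the CH(-) atom = 14.
With 14 π electrons (n = 3), the Hückel 4n+2 condition holds.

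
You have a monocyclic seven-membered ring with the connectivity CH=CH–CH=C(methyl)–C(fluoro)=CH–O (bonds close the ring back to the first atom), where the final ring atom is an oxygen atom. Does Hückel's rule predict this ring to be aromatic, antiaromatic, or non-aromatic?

Antiaromatic

Check conjugation: each doubly-bonded ring atom is sp² with one p-orbital electron; the oxygen donates one lone pair from its p orbital — every position has a p orbital, so the cyclic π system is continuous.
Counting π electrons: 3 × 2 = 6 from the double-bond units + 2 from the O atom = 8.
A 4n π count (8, n = 2) in a planar conjugated ring means antiaromatic.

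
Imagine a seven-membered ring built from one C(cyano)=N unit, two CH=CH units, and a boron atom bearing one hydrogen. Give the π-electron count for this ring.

The p orbitals form a continuous loop: every atom in a ring double bond is sp² and brings one electron to the p orbital; each sp² =N– keeps its lone pair in-plane and puts one electron into the π system; the boron has an empty p orbital. The ring is fully conjugated.
Tallying contributions gives 3 × 2 = 6 from the double-bond units + 0 from the BH atom = 6.

6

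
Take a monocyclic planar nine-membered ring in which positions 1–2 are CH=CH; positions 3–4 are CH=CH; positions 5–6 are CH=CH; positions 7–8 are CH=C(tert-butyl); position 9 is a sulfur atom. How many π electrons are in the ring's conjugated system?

The p orbitals form a continuous loop: the double-bond atoms are sp², each contributing one p electron; the sulfur donates one lone pair from its p orbital. The ring is fully conjugated.
Adding the contributions, 4 × 2 = 8 from the double-bond units + 2 from the S atom = 10.

10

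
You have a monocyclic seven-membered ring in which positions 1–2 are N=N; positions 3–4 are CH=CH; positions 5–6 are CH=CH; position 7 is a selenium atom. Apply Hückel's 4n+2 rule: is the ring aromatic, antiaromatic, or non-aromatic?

Antiaromatic

Every ring atom contributes a p orbital perpendicular to the ring (every atom in a ring double bond is sp² and brings one electron to the p orbital; each sp² =N– keeps its lone pair in-plane and puts one electron into the π system; the selenium donates one lone pair from its p orbital), so the π system is cyclic and fully conjugated.
Counting π electrons: 3 × 2 = 6 from the double-bond units + 2 from the Se atom = 8.
8 is a 4n count (n = 2), so the planar conjugated ring is antiaromatic.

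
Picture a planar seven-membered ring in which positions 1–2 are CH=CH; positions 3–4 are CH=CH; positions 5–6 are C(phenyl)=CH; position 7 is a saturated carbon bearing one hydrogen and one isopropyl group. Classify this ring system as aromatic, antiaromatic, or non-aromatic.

Non-aromatic

At the CH(isopropyl) position, that saturated carbon is sp³ and has no p orbital in the ring π system; the ring's p-orbital overlap is broken there.
Hückel's rule only applies to fully conjugated rings, so this one is simply non-aromatic.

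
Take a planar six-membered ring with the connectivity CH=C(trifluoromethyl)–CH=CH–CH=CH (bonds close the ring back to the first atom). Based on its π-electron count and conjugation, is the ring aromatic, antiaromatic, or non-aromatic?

Aromatic

The p orbitals form a continuous loop: the double-bond atoms are sp², each contributing one p electron. The ring is fully conjugated.
Counting π electrons: 3 × 2 = 6 from the 3 double-bond units.
That gives a 4n+2 count (6, n = 1).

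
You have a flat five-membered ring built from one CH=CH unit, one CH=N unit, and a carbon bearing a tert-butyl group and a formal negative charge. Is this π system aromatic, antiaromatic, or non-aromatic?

Every ring atom contributes a p orbital perpendicular to the ring (each doubly-bonded ring atom is sp² with one p-orbital electron; each sp² =N– keeps its lone pair in-plane and puts one electron into the π system; the carbanion's lone pair occupies the p orbital), so the π system is cyclic and fully conjugated.
π-electron count: 2 × 2 = 4 from the double-bond units + 2 from the C(tert-butyl)(-) atom = 6.
6 = 4(1) + 2, which satisfies Hückel's 4n+2 rule.

Aromatic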